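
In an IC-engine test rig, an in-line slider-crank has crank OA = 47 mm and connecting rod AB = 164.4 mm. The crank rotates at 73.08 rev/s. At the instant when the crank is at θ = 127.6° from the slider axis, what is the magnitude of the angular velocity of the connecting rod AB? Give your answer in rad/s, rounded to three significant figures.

82.2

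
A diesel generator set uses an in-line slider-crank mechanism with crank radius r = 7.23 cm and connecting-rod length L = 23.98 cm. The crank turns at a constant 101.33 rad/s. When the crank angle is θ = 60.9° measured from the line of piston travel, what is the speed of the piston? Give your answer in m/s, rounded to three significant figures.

ω = 101.3 rad/s
For an in-line slider-crank, x = r cosθ + √(L² − r² sin²θ), so v = −rω sinθ·[1 + r cosθ/√(L² − r² sin²θ)].
With r = 0.0723 m, L = 0.2398 m, θ = 60.9°: √(L² − r² sin²θ) = 0.23133 m.
v = −0.0723·101.3·0.87377·[1 + 0.0723·0.48634/0.23133] = -7.3744 m/s.
|v| = 7.3744 m/s.

7.37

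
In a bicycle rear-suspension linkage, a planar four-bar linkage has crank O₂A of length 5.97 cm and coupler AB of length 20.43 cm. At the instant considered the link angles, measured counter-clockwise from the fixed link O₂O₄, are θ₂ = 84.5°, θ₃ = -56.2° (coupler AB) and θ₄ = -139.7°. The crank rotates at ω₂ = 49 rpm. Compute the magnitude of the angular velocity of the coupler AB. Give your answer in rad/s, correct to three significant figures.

1.05

ω₂ = 5.131 rad/s (from 49 rpm).
Differentiating the loop-closure r₂e^{iθ₂}+r₃e^{iθ₃}=r₁+r₄e^{iθ₄} gives r₂ω₂e^{iθ₂}+r₃ω₃e^{iθ₃}=r₄ω₄e^{iθ₄}.
Eliminating the other unknown: ω₃ = r₂ω₂ sin(θ₄−θ₂) / [r₃ sin(θ₃−θ₄)].
Numerator sine = +0.69717; denominator sine = +0.99357.
Result = 0.0597·5.131·(+0.69717) / (0.2043·(+0.99357)) = +1.0521 rad/s; magnitude 1.0521 rad/s.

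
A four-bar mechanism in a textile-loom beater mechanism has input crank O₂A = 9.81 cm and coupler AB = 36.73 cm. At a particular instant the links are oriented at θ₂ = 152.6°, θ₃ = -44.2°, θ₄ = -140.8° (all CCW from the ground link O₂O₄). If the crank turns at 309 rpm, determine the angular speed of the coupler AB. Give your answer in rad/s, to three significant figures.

7.98

ω₂ = 32.36 rad/s (from 309 rpm).
Differentiating the loop-closure r₂e^{iθ₂}+r₃e^{iθ₃}=r₁+r₄e^{iθ₄} gives r₂ω₂e^{iθ₂}+r₃ω₃e^{iθ₃}=r₄ω₄e^{iθ₄}.
Eliminating the other unknown: ω₃ = r₂ω₂ sin(θ₄−θ₂) / [r₃ sin(θ₃−θ₄)].
Numerator sine = +0.91775; denominator sine = +0.99337.
Result = 0.0981·32.36·(+0.91775) / (0.3673·(+0.99337)) = +7.9845 rad/s; magnitude 7.9845 rad/s.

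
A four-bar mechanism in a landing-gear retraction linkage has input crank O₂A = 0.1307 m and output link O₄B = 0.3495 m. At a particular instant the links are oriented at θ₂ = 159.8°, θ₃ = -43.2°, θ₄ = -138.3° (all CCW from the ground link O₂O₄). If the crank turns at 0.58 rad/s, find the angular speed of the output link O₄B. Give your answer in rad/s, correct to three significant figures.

ω₂ = 0.58 rad/s
Differentiating the loop-closure r₂e^{iθ₂}+r₃e^{iθ₃}=r₁+r₄e^{iθ₄} gives r₂ω₂e^{iθ₂}+r₃ω₃e^{iθ₃}=r₄ω₄e^{iθ₄}.
Eliminating the other unknown: ω₄ = r₂ω₂ sin(θ₂−θ₃) / [r₄ sin(θ₄−θ₃)].
Numerator sine = -0.39073; denominator sine = -0.99604.
Result = 0.1307·0.58·(-0.39073) / (0.3495·(-0.99604)) = +0.085086 rad/s; magnitude 0.085086 rad/s.

0.0851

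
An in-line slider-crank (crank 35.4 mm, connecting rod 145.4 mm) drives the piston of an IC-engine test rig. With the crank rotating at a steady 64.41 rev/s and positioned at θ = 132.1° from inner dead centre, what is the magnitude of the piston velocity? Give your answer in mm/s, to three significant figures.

8870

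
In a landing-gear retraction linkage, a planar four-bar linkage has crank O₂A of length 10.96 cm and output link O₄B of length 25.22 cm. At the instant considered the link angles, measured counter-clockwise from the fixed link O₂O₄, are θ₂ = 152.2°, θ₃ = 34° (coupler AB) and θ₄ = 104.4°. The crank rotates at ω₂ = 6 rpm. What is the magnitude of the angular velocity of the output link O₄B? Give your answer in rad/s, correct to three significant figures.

0.255

ω₂ = 0.6283 rad/s (from 6 rpm).
Differentiating the loop-closure r₂e^{iθ₂}+r₃e^{iθ₃}=r₁+r₄e^{iθ₄} gives r₂ω₂e^{iθ₂}+r₃ω₃e^{iθ₃}=r₄ω₄e^{iθ₄}.
Eliminating the other unknown: ω₄ = r₂ω₂ sin(θ₂−θ₃) / [r₄ sin(θ₄−θ₃)].
Numerator sine = +0.88130; denominator sine = +0.94206.
Result = 0.1096·0.6283·(+0.88130) / (0.2522·(+0.94206)) = +0.25544 rad/s; magnitude 0.25544 rad/s.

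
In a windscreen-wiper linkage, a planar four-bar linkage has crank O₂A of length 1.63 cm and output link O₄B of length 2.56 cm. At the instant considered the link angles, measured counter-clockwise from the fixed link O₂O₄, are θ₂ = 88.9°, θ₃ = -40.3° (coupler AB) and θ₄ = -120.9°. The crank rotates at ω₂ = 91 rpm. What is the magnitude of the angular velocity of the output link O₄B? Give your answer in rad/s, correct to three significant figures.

4.77

ω₂ = 9.529 rad/s (from 91 rpm).
Differentiating the loop-closure r₂e^{iθ₂}+r₃e^{iθ₃}=r₁+r₄e^{iθ₄} gives r₂ω₂e^{iθ₂}+r₃ω₃e^{iθ₃}=r₄ω₄e^{iθ₄}.
Eliminating the other unknown: ω₄ = r₂ω₂ sin(θ₂−θ₃) / [r₄ sin(θ₄−θ₃)].
Numerator sine = +0.77494; denominator sine = -0.98657.
Result = 0.0163·9.529·(+0.77494) / (0.0256·(-0.98657)) = -4.7661 rad/s; magnitude 4.7661 rad/s.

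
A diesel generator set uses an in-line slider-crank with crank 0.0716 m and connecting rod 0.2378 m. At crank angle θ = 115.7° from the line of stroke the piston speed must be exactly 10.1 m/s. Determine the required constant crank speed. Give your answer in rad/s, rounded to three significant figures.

181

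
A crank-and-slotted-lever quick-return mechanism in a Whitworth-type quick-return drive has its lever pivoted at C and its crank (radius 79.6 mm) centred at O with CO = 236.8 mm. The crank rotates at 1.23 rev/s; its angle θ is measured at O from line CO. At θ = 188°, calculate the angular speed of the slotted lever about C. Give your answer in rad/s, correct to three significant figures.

3.80

ω = 7.728 rad/s (from 1.23 rev/s).
Crank pin A relative to C: A = (d + r cosθ, r sinθ); lever angle φ = atan2(r sinθ, d + r cosθ).
Differentiating tanφ: φ̇ = rω(d cosθ + r)/(d² + r² + 2dr cosθ).
d² + r² + 2dr cosθ = |CA|² = 0.0250787 m²;  d cosθ + r = -0.1549 m.
|ω_lever| = |0.0796·7.728·-0.1549| / 0.0250787 = 3.7995 rad/s.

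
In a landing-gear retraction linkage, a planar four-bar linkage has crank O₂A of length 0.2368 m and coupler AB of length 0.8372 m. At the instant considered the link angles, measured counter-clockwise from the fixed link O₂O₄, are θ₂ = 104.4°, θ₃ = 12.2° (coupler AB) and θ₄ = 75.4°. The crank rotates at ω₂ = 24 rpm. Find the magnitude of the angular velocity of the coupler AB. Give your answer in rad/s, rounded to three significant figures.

0.386

ω₂ = 2.513 rad/s (from 24 rpm).
Differentiating the loop-closure r₂e^{iθ₂}+r₃e^{iθ₃}=r₁+r₄e^{iθ₄} gives r₂ω₂e^{iθ₂}+r₃ω₃e^{iθ₃}=r₄ω₄e^{iθ₄}.
Eliminating the other unknown: ω₃ = r₂ω₂ sin(θ₄−θ₂) / [r₃ sin(θ₃−θ₄)].
Numerator sine = -0.48481; denominator sine = -0.89259.
Result = 0.2368·2.513·(-0.48481) / (0.8372·(-0.89259)) = +0.38611 rad/s; magnitude 0.38611 rad/s.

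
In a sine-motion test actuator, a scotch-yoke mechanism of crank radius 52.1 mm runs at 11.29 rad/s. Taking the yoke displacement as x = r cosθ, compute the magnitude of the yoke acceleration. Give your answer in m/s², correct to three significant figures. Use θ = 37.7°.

5.25

ω = 11.29 rad/s
x = r cosθ ⇒ ẍ = −rω² cosθ (ω constant).
|a| = rω²|cosθ| = 0.0521·(11.29)²·|cos 37.7°| = 5.2544 m/s².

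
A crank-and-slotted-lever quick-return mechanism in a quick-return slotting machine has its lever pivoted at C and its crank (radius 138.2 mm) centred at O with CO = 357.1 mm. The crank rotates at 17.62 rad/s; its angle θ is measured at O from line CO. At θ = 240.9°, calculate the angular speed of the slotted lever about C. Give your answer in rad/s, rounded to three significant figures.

0.876

ω = 17.62 rad/s
Crank pin A relative to C: A = (d + r cosθ, r sinθ); lever angle φ = atan2(r sinθ, d + r cosθ).
Differentiating tanφ: φ̇ = rω(d cosθ + r)/(d² + r² + 2dr cosθ).
d² + r² + 2dr cosθ = |CA|² = 0.0986172 m²;  d cosθ + r = -0.03547 m.
|ω_lever| = |0.1382·17.62·-0.03547| / 0.0986172 = 0.87584 rad/s.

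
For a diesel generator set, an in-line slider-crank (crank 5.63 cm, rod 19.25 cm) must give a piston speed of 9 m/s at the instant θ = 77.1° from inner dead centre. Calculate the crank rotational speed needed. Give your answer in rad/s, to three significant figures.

For an in-line slider-crank, |v_piston| = rω|sinθ|·[1 + r cosθ/√(L² − r² sin²θ)].
With r = 0.0563 m, L = 0.1925 m, θ = 77.1°: the bracketed kinematic factor |dx/dθ| = 0.058617 m.
ω = v/|dx/dθ| = 9/0.058617 = 153.54 rad/s.

154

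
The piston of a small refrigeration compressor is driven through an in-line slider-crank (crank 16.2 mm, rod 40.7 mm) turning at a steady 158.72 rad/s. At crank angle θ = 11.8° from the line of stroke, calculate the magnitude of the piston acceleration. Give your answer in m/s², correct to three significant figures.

ω = 158.7 rad/s
x(θ) = r cosθ + √(L² − r² sin²θ); with ω constant, a = ω²·d²x/dθ².
d²x/dθ² = −r cosθ − r²(cos2θ)/√u − r⁴ sin²2θ/(4u^{3/2}),  u = L² − r² sin²θ = 0.00164552 m².
Substituting r = 0.0162 m, L = 0.0407 m, θ = 11.8°: d²x/dθ² = -0.021828 m.
a = ω²·d²x/dθ² = (158.7)²·(-0.021828) = -549.88 m/s²;  |a| = 549.88 m/s².

550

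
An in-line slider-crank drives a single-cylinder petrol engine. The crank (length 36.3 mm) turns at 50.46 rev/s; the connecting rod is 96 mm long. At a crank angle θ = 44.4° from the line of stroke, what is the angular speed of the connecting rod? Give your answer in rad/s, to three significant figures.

88.8

ω = 317 rad/s (converted from 50.46 rev/s).
The rod makes angle φ with the slider axis where L sinφ = r sinθ; differentiating, L cosφ·φ̇ = r ω cosθ.
L cosφ = √(L² − r² sin²θ) = 0.092579 m.
|ω_rod| = r ω |cosθ| / √(L² − r² sin²θ) = 0.0363·317·0.71447/0.092579 = 88.819 rad/s.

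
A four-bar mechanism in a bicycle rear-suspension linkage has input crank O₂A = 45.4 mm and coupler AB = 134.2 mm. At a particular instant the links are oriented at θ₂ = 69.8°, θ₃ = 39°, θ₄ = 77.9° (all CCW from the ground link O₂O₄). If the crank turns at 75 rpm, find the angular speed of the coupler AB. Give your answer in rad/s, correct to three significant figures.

0.596

ω₂ = 7.854 rad/s (from 75 rpm).
Differentiating the loop-closure r₂e^{iθ₂}+r₃e^{iθ₃}=r₁+r₄e^{iθ₄} gives r₂ω₂e^{iθ₂}+r₃ω₃e^{iθ₃}=r₄ω₄e^{iθ₄}.
Eliminating the other unknown: ω₃ = r₂ω₂ sin(θ₄−θ₂) / [r₃ sin(θ₃−θ₄)].
Numerator sine = +0.14090; denominator sine = -0.62796.
Result = 0.0454·7.854·(+0.14090) / (0.1342·(-0.62796)) = -0.59618 rad/s; magnitude 0.59618 rad/s.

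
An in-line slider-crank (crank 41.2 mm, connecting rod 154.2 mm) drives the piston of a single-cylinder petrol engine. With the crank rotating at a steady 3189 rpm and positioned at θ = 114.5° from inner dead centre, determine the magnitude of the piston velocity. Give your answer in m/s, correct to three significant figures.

11.1

ω = 2π·3189/60 = 334 rad/s
For an in-line slider-crank, x = r cosθ + √(L² − r² sin²θ), so v = −rω sinθ·[1 + r cosθ/√(L² − r² sin²θ)].
With r = 0.0412 m, L = 0.1542 m, θ = 114.5°: √(L² − r² sin²θ) = 0.14957 m.
v = −0.0412·334·0.90996·[1 + 0.0412·-0.41469/0.14957] = -11.09 m/s.
|v| = 11.09 m/s.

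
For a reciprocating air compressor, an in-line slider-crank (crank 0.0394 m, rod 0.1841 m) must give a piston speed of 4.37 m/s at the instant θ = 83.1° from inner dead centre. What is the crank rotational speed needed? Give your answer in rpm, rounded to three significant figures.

1040

For an in-line slider-crank, |v_piston| = rω|sinθ|·[1 + r cosθ/√(L² − r² sin²θ)].
With r = 0.0394 m, L = 0.1841 m, θ = 83.1°: the bracketed kinematic factor |dx/dθ| = 0.040144 m.
ω = v/|dx/dθ| = 4.37/0.040144 = 108.86 rad/s.
N = 60ω/(2π) = 1039.5 rpm.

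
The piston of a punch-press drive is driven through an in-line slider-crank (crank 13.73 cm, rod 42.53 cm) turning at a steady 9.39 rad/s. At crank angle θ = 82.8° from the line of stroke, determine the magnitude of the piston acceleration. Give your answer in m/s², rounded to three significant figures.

ω = 9.39 rad/s
x(θ) = r cosθ + √(L² − r² sin²θ); with ω constant, a = ω²·d²x/dθ².
d²x/dθ² = −r cosθ − r²(cos2θ)/√u − r⁴ sin²2θ/(4u^{3/2}),  u = L² − r² sin²θ = 0.162325 m².
Substituting r = 0.1373 m, L = 0.4253 m, θ = 82.8°: d²x/dθ² = +0.028027 m.
a = ω²·d²x/dθ² = (9.39)²·(+0.028027) = +2.4712 m/s²;  |a| = 2.4712 m/s².

2.47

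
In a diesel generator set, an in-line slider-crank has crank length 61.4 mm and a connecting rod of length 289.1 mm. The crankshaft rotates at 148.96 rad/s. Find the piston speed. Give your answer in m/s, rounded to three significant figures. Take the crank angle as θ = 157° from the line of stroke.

2.87

ω = 149 rad/s
For an in-line slider-crank, x = r cosθ + √(L² − r² sin²θ), so v = −rω sinθ·[1 + r cosθ/√(L² − r² sin²θ)].
With r = 0.0614 m, L = 0.2891 m, θ = 157°: √(L² − r² sin²θ) = 0.2881 m.
v = −0.0614·149·0.39073·[1 + 0.0614·-0.92050/0.2881] = -2.8726 m/s.
|v| = 2.8726 m/s.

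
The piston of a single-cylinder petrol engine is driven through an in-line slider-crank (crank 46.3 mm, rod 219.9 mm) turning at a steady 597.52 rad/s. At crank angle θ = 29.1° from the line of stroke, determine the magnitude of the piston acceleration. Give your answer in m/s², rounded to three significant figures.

ω = 597.5 rad/s
x(θ) = r cosθ + √(L² − r² sin²θ); with ω constant, a = ω²·d²x/dθ².
d²x/dθ² = −r cosθ − r²(cos2θ)/√u − r⁴ sin²2θ/(4u^{3/2}),  u = L² − r² sin²θ = 0.047849 m².
Substituting r = 0.0463 m, L = 0.2199 m, θ = 29.1°: d²x/dθ² = -0.045699 m.
a = ω²·d²x/dθ² = (597.5)²·(-0.045699) = -16316 m/s²;  |a| = 16316 m/s².

16300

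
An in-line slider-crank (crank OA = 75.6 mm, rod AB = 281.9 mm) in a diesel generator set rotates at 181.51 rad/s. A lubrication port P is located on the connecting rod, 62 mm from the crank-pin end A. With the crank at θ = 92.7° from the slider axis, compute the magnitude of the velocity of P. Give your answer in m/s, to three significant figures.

13.7

ω = 181.5 rad/s.  Crank-pin speed |V_A| = rω = 13.722 m/s, perpendicular to OA.
Rod angle: sinφ = −(r/L) sinθ ⇒ φ = -15.538°; ω_rod = −rω cosθ/√(L²−r²sin²θ) = +2.38 rad/s.
V_P = V_A + ω_rod × AP, with AP = 0.062 m along the rod.
Components: V_Px = −rω sinθ − a·ω_rod·sinφ = -13.667 m/s;  V_Py = rω cosθ + a·ω_rod·cosφ = -0.50423 m/s.
|V_P| = √(V_Px² + V_Py²) = 13.677 m/s.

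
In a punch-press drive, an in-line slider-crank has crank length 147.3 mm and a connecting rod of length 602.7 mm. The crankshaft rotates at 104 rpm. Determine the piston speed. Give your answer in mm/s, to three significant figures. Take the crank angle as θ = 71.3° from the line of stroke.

ω = 2π·104/60 = 10.89 rad/s
For an in-line slider-crank, x = r cosθ + √(L² − r² sin²θ), so v = −rω sinθ·[1 + r cosθ/√(L² − r² sin²θ)].
With r = 0.1473 m, L = 0.6027 m, θ = 71.3°: √(L² − r² sin²θ) = 0.58633 m.
v = −0.1473·10.89·0.94721·[1 + 0.1473·0.32061/0.58633] = -1.6419 m/s.
|v| = 1.6419 m/s = 1641.9 mm/s.

1640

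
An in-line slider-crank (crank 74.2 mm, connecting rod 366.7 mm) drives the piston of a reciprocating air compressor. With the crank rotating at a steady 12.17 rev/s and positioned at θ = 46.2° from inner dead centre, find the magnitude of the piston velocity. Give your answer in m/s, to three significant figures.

4.67

ω = 2π·12.2 = 76.47 rad/s
For an in-line slider-crank, x = r cosθ + √(L² − r² sin²θ), so v = −rω sinθ·[1 + r cosθ/√(L² − r² sin²θ)].
With r = 0.0742 m, L = 0.3667 m, θ = 46.2°: √(L² − r² sin²θ) = 0.36277 m.
v = −0.0742·76.47·0.72176·[1 + 0.0742·0.69214/0.36277] = -4.6749 m/s.
|v| = 4.6749 m/s.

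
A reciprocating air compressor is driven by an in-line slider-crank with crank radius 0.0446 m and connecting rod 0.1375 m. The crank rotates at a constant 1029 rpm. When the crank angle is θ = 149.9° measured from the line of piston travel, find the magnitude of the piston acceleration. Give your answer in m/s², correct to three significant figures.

ω = 2π·1029/60 = 107.8 rad/s
x(θ) = r cosθ + √(L² − r² sin²θ); with ω constant, a = ω²·d²x/dθ².
d²x/dθ² = −r cosθ − r²(cos2θ)/√u − r⁴ sin²2θ/(4u^{3/2}),  u = L² − r² sin²θ = 0.018406 m².
Substituting r = 0.0446 m, L = 0.1375 m, θ = 149.9°: d²x/dθ² = +0.031001 m.
a = ω²·d²x/dθ² = (107.8)²·(+0.031001) = +359.97 m/s²;  |a| = 359.97 m/s².

360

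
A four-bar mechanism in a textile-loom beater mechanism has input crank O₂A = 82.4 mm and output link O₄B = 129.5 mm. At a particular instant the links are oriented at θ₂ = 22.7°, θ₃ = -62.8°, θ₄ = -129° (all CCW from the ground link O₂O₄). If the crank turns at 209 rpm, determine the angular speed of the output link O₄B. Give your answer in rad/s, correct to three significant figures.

15.2

ω₂ = 21.89 rad/s (from 209 rpm).
Differentiating the loop-closure r₂e^{iθ₂}+r₃e^{iθ₃}=r₁+r₄e^{iθ₄} gives r₂ω₂e^{iθ₂}+r₃ω₃e^{iθ₃}=r₄ω₄e^{iθ₄}.
Eliminating the other unknown: ω₄ = r₂ω₂ sin(θ₂−θ₃) / [r₄ sin(θ₄−θ₃)].
Numerator sine = +0.99692; denominator sine = -0.91496.
Result = 0.0824·21.89·(+0.99692) / (0.1295·(-0.91496)) = -15.174 rad/s; magnitude 15.174 rad/s.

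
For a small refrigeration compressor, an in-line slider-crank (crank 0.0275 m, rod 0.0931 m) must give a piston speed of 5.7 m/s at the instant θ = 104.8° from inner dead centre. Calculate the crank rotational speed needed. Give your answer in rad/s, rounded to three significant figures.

For an in-line slider-crank, |v_piston| = rω|sinθ|·[1 + r cosθ/√(L² − r² sin²θ)].
With r = 0.0275 m, L = 0.0931 m, θ = 104.8°: the bracketed kinematic factor |dx/dθ| = 0.024494 m.
ω = v/|dx/dθ| = 5.7/0.024494 = 232.71 rad/s.

233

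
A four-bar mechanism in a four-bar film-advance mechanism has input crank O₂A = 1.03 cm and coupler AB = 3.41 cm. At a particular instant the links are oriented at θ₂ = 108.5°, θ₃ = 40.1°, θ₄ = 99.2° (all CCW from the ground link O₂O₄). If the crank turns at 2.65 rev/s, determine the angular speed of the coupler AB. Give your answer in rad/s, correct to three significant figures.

0.947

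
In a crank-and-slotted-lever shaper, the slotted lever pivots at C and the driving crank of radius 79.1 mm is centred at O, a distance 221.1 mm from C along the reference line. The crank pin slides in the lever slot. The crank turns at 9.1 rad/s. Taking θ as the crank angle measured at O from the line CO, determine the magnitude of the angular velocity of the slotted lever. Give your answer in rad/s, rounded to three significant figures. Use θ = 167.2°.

ω = 9.1 rad/s
Crank pin A relative to C: A = (d + r cosθ, r sinθ); lever angle φ = atan2(r sinθ, d + r cosθ).
Differentiating tanφ: φ̇ = rω(d cosθ + r)/(d² + r² + 2dr cosθ).
d² + r² + 2dr cosθ = |CA|² = 0.0210332 m²;  d cosθ + r = -0.13651 m.
|ω_lever| = |0.0791·9.1·-0.13651| / 0.0210332 = 4.6716 rad/s.

4.67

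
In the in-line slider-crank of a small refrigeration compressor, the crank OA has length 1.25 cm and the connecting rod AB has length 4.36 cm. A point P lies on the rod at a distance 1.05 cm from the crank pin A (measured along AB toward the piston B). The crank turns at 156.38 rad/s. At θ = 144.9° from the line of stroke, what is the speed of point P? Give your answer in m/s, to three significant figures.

ω = 156.4 rad/s.  Crank-pin speed |V_A| = rω = 1.9547 m/s, perpendicular to OA.
Rod angle: sinφ = −(r/L) sinθ ⇒ φ = -9.489°; ω_rod = −rω cosθ/√(L²−r²sin²θ) = +37.19 rad/s.
V_P = V_A + ω_rod × AP, with AP = 0.0105 m along the rod.
Components: V_Px = −rω sinθ − a·ω_rod·sinφ = -1.0596 m/s;  V_Py = rω cosθ + a·ω_rod·cosφ = -1.2141 m/s.
|V_P| = √(V_Px² + V_Py²) = 1.6115 m/s.

1.61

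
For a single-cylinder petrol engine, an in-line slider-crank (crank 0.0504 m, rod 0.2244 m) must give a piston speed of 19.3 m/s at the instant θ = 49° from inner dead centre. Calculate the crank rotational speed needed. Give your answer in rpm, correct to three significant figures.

4220

For an in-line slider-crank, |v_piston| = rω|sinθ|·[1 + r cosθ/√(L² − r² sin²θ)].
With r = 0.0504 m, L = 0.2244 m, θ = 49°: the bracketed kinematic factor |dx/dθ| = 0.043724 m.
ω = v/|dx/dθ| = 19.3/0.043724 = 441.4 rad/s.
N = 60ω/(2π) = 4215.1 rpm.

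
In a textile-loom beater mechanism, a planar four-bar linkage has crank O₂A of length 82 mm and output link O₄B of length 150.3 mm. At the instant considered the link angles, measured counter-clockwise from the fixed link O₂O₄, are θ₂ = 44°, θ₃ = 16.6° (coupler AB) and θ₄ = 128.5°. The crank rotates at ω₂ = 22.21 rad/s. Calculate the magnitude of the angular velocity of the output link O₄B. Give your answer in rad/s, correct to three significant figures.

6.01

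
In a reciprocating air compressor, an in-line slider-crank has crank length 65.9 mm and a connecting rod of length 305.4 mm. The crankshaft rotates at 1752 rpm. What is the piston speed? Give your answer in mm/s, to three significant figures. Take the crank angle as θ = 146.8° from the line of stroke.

ω = 2π·1752/60 = 183.5 rad/s
For an in-line slider-crank, x = r cosθ + √(L² − r² sin²θ), so v = −rω sinθ·[1 + r cosθ/√(L² − r² sin²θ)].
With r = 0.0659 m, L = 0.3054 m, θ = 146.8°: √(L² − r² sin²θ) = 0.30326 m.
v = −0.0659·183.5·0.54756·[1 + 0.0659·-0.83676/0.30326] = -5.4166 m/s.
|v| = 5.4166 m/s = 5416.6 mm/s.

5420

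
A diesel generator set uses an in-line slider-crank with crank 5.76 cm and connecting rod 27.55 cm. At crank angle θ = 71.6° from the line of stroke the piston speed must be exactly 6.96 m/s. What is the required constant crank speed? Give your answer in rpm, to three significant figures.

For an in-line slider-crank, |v_piston| = rω|sinθ|·[1 + r cosθ/√(L² − r² sin²θ)].
With r = 0.0576 m, L = 0.2755 m, θ = 71.6°: the bracketed kinematic factor |dx/dθ| = 0.058335 m.
ω = v/|dx/dθ| = 6.96/0.058335 = 119.31 rad/s.
N = 60ω/(2π) = 1139.3 rpm.

1140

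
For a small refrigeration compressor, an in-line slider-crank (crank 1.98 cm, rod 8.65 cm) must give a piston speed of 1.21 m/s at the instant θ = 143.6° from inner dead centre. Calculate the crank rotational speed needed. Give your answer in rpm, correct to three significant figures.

For an in-line slider-crank, |v_piston| = rω|sinθ|·[1 + r cosθ/√(L² − r² sin²θ)].
With r = 0.0198 m, L = 0.0865 m, θ = 143.6°: the bracketed kinematic factor |dx/dθ| = 0.0095647 m.
ω = v/|dx/dθ| = 1.21/0.0095647 = 126.51 rad/s.
N = 60ω/(2π) = 1208.1 rpm.

1210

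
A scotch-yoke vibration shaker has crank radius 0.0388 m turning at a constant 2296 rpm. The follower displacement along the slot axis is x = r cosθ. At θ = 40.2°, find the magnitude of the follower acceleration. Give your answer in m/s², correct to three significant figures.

ω = 240.4 rad/s (from 2296 rpm).
x = r cosθ ⇒ ẍ = −rω² cosθ (ω constant).
|a| = rω²|cosθ| = 0.0388·(240.4)²·|cos 40.2°| = 1713.2 m/s².

1710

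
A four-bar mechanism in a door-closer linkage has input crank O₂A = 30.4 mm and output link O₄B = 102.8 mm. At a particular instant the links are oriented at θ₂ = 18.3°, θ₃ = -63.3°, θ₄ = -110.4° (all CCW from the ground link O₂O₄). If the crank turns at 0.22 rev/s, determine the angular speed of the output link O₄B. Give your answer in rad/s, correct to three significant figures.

ω₂ = 1.382 rad/s (from 0.22 rev/s).
Differentiating the loop-closure r₂e^{iθ₂}+r₃e^{iθ₃}=r₁+r₄e^{iθ₄} gives r₂ω₂e^{iθ₂}+r₃ω₃e^{iθ₃}=r₄ω₄e^{iθ₄}.
Eliminating the other unknown: ω₄ = r₂ω₂ sin(θ₂−θ₃) / [r₄ sin(θ₄−θ₃)].
Numerator sine = +0.98927; denominator sine = -0.73254.
Result = 0.0304·1.382·(+0.98927) / (0.1028·(-0.73254)) = -0.55203 rad/s; magnitude 0.55203 rad/s.

0.552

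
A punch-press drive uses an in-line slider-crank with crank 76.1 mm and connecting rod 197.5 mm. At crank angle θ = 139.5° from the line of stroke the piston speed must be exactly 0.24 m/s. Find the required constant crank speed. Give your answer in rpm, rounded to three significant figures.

66.5

For an in-line slider-crank, |v_piston| = rω|sinθ|·[1 + r cosθ/√(L² − r² sin²θ)].
With r = 0.0761 m, L = 0.1975 m, θ = 139.5°: the bracketed kinematic factor |dx/dθ| = 0.034466 m.
ω = v/|dx/dθ| = 0.24/0.034466 = 6.9633 rad/s.
N = 60ω/(2π) = 66.495 rpm.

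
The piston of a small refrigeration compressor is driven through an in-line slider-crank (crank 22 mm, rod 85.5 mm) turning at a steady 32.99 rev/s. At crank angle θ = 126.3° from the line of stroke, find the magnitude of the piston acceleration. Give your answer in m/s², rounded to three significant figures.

630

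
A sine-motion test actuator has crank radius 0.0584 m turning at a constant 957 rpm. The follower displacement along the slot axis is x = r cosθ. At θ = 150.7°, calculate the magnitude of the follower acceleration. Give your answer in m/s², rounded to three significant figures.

511

ω = 100.2 rad/s (from 957 rpm).
x = r cosθ ⇒ ẍ = −rω² cosθ (ω constant).
|a| = rω²|cosθ| = 0.0584·(100.2)²·|cos 150.7°| = 511.5 m/s².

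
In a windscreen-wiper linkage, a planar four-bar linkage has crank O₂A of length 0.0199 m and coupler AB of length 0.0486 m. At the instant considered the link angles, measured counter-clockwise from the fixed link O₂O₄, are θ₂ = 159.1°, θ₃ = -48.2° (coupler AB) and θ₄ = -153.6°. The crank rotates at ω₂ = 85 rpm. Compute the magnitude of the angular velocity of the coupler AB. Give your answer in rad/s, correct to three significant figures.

2.78

ω₂ = 8.901 rad/s (from 85 rpm).
Differentiating the loop-closure r₂e^{iθ₂}+r₃e^{iθ₃}=r₁+r₄e^{iθ₄} gives r₂ω₂e^{iθ₂}+r₃ω₃e^{iθ₃}=r₄ω₄e^{iθ₄}.
Eliminating the other unknown: ω₃ = r₂ω₂ sin(θ₄−θ₂) / [r₃ sin(θ₃−θ₄)].
Numerator sine = +0.73491; denominator sine = +0.96410.
Result = 0.0199·8.901·(+0.73491) / (0.0486·(+0.96410)) = +2.7783 rad/s; magnitude 2.7783 rad/s.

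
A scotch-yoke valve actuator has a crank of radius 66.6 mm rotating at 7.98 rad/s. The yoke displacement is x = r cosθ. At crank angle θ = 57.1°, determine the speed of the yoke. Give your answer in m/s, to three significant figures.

ω = 7.98 rad/s
x = r cosθ ⇒ ẋ = −rω sinθ.
|v| = rω|sinθ| = 0.0666·7.98·|sin 57.1°| = 0.44623 m/s.

0.446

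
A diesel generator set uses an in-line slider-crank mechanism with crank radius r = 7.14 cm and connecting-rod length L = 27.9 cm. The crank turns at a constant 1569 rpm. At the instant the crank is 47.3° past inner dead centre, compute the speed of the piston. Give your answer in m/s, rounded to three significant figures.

ω = 2π·1569/60 = 164.3 rad/s
For an in-line slider-crank, x = r cosθ + √(L² − r² sin²θ), so v = −rω sinθ·[1 + r cosθ/√(L² − r² sin²θ)].
With r = 0.0714 m, L = 0.279 m, θ = 47.3°: √(L² − r² sin²θ) = 0.27402 m.
v = −0.0714·164.3·0.73491·[1 + 0.0714·0.67816/0.27402] = -10.145 m/s.
|v| = 10.145 m/s.

10.1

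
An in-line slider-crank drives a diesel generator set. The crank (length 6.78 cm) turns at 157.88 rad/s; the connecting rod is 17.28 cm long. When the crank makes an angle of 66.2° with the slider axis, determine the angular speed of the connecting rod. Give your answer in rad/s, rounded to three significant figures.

ω = 157.9 rad/s
The rod makes angle φ with the slider axis where L sinφ = r sinθ; differentiating, L cosφ·φ̇ = r ω cosθ.
L cosφ = √(L² − r² sin²θ) = 0.16128 m.
|ω_rod| = r ω |cosθ| / √(L² − r² sin²θ) = 0.0678·157.9·0.40355/0.16128 = 26.783 rad/s.

26.8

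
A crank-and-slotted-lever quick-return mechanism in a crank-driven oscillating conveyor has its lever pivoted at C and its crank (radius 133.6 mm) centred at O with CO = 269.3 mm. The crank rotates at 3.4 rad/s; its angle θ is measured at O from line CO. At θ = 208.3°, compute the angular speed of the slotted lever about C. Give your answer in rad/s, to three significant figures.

ω = 3.4 rad/s
Crank pin A relative to C: A = (d + r cosθ, r sinθ); lever angle φ = atan2(r sinθ, d + r cosθ).
Differentiating tanφ: φ̇ = rω(d cosθ + r)/(d² + r² + 2dr cosθ).
d² + r² + 2dr cosθ = |CA|² = 0.027015 m²;  d cosθ + r = -0.10351 m.
|ω_lever| = |0.1336·3.4·-0.10351| / 0.027015 = 1.7405 rad/s.

1.74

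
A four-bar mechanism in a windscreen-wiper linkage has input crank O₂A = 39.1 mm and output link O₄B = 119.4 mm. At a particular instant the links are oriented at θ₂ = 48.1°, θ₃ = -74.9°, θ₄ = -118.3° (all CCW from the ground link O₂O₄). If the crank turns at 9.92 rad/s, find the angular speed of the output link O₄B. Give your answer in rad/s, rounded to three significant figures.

3.97

ω₂ = 9.92 rad/s
Differentiating the loop-closure r₂e^{iθ₂}+r₃e^{iθ₃}=r₁+r₄e^{iθ₄} gives r₂ω₂e^{iθ₂}+r₃ω₃e^{iθ₃}=r₄ω₄e^{iθ₄}.
Eliminating the other unknown: ω₄ = r₂ω₂ sin(θ₂−θ₃) / [r₄ sin(θ₄−θ₃)].
Numerator sine = +0.83867; denominator sine = -0.68709.
Result = 0.0391·9.92·(+0.83867) / (0.1194·(-0.68709)) = -3.9652 rad/s; magnitude 3.9652 rad/s.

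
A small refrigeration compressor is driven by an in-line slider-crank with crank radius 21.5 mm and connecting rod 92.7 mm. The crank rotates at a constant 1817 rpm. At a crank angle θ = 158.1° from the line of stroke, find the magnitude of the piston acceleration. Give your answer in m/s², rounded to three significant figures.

590

ω = 2π·1817/60 = 190.3 rad/s
x(θ) = r cosθ + √(L² − r² sin²θ); with ω constant, a = ω²·d²x/dθ².
d²x/dθ² = −r cosθ − r²(cos2θ)/√u − r⁴ sin²2θ/(4u^{3/2}),  u = L² − r² sin²θ = 0.00852898 m².
Substituting r = 0.0215 m, L = 0.0927 m, θ = 158.1°: d²x/dθ² = +0.016303 m.
a = ω²·d²x/dθ² = (190.3)²·(+0.016303) = +590.26 m/s²;  |a| = 590.26 m/s².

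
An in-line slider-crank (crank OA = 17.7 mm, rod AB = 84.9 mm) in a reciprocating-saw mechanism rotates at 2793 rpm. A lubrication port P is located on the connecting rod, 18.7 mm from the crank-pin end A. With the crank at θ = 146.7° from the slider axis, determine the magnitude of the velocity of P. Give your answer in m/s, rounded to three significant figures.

4.34

ω = 292.5 rad/s.  Crank-pin speed |V_A| = rω = 5.1769 m/s, perpendicular to OA.
Rod angle: sinφ = −(r/L) sinθ ⇒ φ = -6.573°; ω_rod = −rω cosθ/√(L²−r²sin²θ) = +51.302 rad/s.
V_P = V_A + ω_rod × AP, with AP = 0.0187 m along the rod.
Components: V_Px = −rω sinθ − a·ω_rod·sinφ = -2.7324 m/s;  V_Py = rω cosθ + a·ω_rod·cosφ = -3.3739 m/s.
|V_P| = √(V_Px² + V_Py²) = 4.3416 m/s.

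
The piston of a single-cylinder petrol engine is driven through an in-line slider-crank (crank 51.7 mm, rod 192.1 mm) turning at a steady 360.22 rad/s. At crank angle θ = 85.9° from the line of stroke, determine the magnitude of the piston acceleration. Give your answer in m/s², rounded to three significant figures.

1370

ω = 360.2 rad/s
x(θ) = r cosθ + √(L² − r² sin²θ); with ω constant, a = ω²·d²x/dθ².
d²x/dθ² = −r cosθ − r²(cos2θ)/√u − r⁴ sin²2θ/(4u^{3/2}),  u = L² − r² sin²θ = 0.0342432 m².
Substituting r = 0.0517 m, L = 0.1921 m, θ = 85.9°: d²x/dθ² = +0.010594 m.
a = ω²·d²x/dθ² = (360.2)²·(+0.010594) = +1374.7 m/s²;  |a| = 1374.7 m/s².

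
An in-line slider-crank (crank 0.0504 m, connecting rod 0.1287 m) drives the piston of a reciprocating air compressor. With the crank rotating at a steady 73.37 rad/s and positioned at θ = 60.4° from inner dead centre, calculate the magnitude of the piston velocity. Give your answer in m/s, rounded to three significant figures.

3.88

ω = 73.37 rad/s
For an in-line slider-crank, x = r cosθ + √(L² − r² sin²θ), so v = −rω sinθ·[1 + r cosθ/√(L² − r² sin²θ)].
With r = 0.0504 m, L = 0.1287 m, θ = 60.4°: √(L² − r² sin²θ) = 0.12101 m.
v = −0.0504·73.37·0.86949·[1 + 0.0504·0.49394/0.12101] = -3.8767 m/s.
|v| = 3.8767 m/s.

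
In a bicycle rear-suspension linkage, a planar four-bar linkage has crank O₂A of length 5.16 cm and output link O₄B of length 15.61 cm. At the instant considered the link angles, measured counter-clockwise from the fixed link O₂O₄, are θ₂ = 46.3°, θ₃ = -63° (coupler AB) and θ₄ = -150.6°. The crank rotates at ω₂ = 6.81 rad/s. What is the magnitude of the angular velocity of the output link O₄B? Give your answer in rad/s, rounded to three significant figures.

2.13

ω₂ = 6.81 rad/s
Differentiating the loop-closure r₂e^{iθ₂}+r₃e^{iθ₃}=r₁+r₄e^{iθ₄} gives r₂ω₂e^{iθ₂}+r₃ω₃e^{iθ₃}=r₄ω₄e^{iθ₄}.
Eliminating the other unknown: ω₄ = r₂ω₂ sin(θ₂−θ₃) / [r₄ sin(θ₄−θ₃)].
Numerator sine = +0.94380; denominator sine = -0.99912.
Result = 0.0516·6.81·(+0.94380) / (0.1561·(-0.99912)) = -2.1265 rad/s; magnitude 2.1265 rad/s.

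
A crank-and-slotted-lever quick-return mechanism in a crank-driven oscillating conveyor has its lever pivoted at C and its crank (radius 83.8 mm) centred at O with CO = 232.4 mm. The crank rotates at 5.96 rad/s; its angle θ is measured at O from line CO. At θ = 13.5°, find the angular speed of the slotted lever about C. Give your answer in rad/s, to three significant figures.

ω = 5.96 rad/s
Crank pin A relative to C: A = (d + r cosθ, r sinθ); lever angle φ = atan2(r sinθ, d + r cosθ).
Differentiating tanφ: φ̇ = rω(d cosθ + r)/(d² + r² + 2dr cosθ).
d² + r² + 2dr cosθ = |CA|² = 0.0989062 m²;  d cosθ + r = +0.30978 m.
|ω_lever| = |0.0838·5.96·+0.30978| / 0.0989062 = 1.5643 rad/s.

1.56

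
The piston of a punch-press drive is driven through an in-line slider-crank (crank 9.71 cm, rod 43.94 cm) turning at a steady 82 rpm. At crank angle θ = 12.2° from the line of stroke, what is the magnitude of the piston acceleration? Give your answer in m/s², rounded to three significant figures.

8.44

ω = 2π·82/60 = 8.587 rad/s
x(θ) = r cosθ + √(L² − r² sin²θ); with ω constant, a = ω²·d²x/dθ².
d²x/dθ² = −r cosθ − r²(cos2θ)/√u − r⁴ sin²2θ/(4u^{3/2}),  u = L² − r² sin²θ = 0.192651 m².
Substituting r = 0.0971 m, L = 0.4394 m, θ = 12.2°: d²x/dθ² = -0.11451 m.
a = ω²·d²x/dθ² = (8.587)²·(-0.11451) = -8.4439 m/s²;  |a| = 8.4439 m/s².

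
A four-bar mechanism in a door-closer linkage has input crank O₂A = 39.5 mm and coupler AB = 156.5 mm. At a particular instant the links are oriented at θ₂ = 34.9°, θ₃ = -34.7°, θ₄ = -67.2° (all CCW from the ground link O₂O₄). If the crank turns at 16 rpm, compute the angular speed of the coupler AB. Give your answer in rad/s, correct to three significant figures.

ω₂ = 1.676 rad/s (from 16 rpm).
Differentiating the loop-closure r₂e^{iθ₂}+r₃e^{iθ₃}=r₁+r₄e^{iθ₄} gives r₂ω₂e^{iθ₂}+r₃ω₃e^{iθ₃}=r₄ω₄e^{iθ₄}.
Eliminating the other unknown: ω₃ = r₂ω₂ sin(θ₄−θ₂) / [r₃ sin(θ₃−θ₄)].
Numerator sine = -0.97778; denominator sine = +0.53730.
Result = 0.0395·1.676·(-0.97778) / (0.1565·(+0.53730)) = -0.76959 rad/s; magnitude 0.76959 rad/s.

0.770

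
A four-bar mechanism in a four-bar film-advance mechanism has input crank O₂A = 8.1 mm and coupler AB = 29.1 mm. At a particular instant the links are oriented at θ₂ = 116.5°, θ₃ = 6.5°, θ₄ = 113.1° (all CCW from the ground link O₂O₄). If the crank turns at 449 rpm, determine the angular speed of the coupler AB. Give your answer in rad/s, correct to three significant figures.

ω₂ = 47.02 rad/s (from 449 rpm).
Differentiating the loop-closure r₂e^{iθ₂}+r₃e^{iθ₃}=r₁+r₄e^{iθ₄} gives r₂ω₂e^{iθ₂}+r₃ω₃e^{iθ₃}=r₄ω₄e^{iθ₄}.
Eliminating the other unknown: ω₃ = r₂ω₂ sin(θ₄−θ₂) / [r₃ sin(θ₃−θ₄)].
Numerator sine = -0.05931; denominator sine = -0.95832.
Result = 0.0081·47.02·(-0.05931) / (0.0291·(-0.95832)) = +0.80995 rad/s; magnitude 0.80995 rad/s.

0.810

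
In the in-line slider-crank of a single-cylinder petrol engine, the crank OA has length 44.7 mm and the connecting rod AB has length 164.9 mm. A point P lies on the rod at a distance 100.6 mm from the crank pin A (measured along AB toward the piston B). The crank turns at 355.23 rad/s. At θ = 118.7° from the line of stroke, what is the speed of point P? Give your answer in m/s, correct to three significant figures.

ω = 355.2 rad/s.  Crank-pin speed |V_A| = rω = 15.879 m/s, perpendicular to OA.
Rod angle: sinφ = −(r/L) sinθ ⇒ φ = -13.755°; ω_rod = −rω cosθ/√(L²−r²sin²θ) = +47.608 rad/s.
V_P = V_A + ω_rod × AP, with AP = 0.1006 m along the rod.
Components: V_Px = −rω sinθ − a·ω_rod·sinφ = -12.789 m/s;  V_Py = rω cosθ + a·ω_rod·cosφ = -2.9734 m/s.
|V_P| = √(V_Px² + V_Py²) = 13.13 m/s.

13.1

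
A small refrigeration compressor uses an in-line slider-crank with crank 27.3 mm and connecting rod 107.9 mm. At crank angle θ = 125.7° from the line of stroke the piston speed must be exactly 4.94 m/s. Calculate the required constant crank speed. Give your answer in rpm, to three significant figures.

For an in-line slider-crank, |v_piston| = rω|sinθ|·[1 + r cosθ/√(L² − r² sin²θ)].
With r = 0.0273 m, L = 0.1079 m, θ = 125.7°: the bracketed kinematic factor |dx/dθ| = 0.018825 m.
ω = v/|dx/dθ| = 4.94/0.018825 = 262.41 rad/s.
N = 60ω/(2π) = 2505.9 rpm.

2510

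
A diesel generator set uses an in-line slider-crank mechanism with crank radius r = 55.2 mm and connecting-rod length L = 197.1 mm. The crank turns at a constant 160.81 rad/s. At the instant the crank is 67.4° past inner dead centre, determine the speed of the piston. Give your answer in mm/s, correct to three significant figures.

ω = 160.8 rad/s
For an in-line slider-crank, x = r cosθ + √(L² − r² sin²θ), so v = −rω sinθ·[1 + r cosθ/√(L² − r² sin²θ)].
With r = 0.0552 m, L = 0.1971 m, θ = 67.4°: √(L² − r² sin²θ) = 0.1904 m.
v = −0.0552·160.8·0.92321·[1 + 0.0552·0.38430/0.1904] = -9.1081 m/s.
|v| = 9.1081 m/s = 9108.1 mm/s.

9110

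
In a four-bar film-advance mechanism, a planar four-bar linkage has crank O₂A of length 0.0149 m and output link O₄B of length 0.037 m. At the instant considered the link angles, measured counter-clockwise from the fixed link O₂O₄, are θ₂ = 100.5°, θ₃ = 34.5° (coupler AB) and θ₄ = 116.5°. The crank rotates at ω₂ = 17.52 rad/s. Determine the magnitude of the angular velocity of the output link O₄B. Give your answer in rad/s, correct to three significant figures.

6.51

ω₂ = 17.52 rad/s
Differentiating the loop-closure r₂e^{iθ₂}+r₃e^{iθ₃}=r₁+r₄e^{iθ₄} gives r₂ω₂e^{iθ₂}+r₃ω₃e^{iθ₃}=r₄ω₄e^{iθ₄}.
Eliminating the other unknown: ω₄ = r₂ω₂ sin(θ₂−θ₃) / [r₄ sin(θ₄−θ₃)].
Numerator sine = +0.91355; denominator sine = +0.99027.
Result = 0.0149·17.52·(+0.91355) / (0.037·(+0.99027)) = +6.5087 rad/s; magnitude 6.5087 rad/s.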